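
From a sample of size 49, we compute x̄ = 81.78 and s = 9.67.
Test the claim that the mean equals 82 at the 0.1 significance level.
One-sample t-test:
H₀: μ = 82
H₁: μ ≠ 82
df = n - 1 = 48
t = (x̄ - μ₀) / (s/√n) = (81.78 - 82) / (9.67/√49) = -0.159
p-value = 0.8741

Since p-value > α = 0.1, we fail to reject H₀.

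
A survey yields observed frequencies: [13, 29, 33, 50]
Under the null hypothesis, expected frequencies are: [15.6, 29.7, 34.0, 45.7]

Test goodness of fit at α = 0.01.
Chi-square goodness of fit test:
H₀: observed counts match expected distribution
H₁: observed counts differ from expected distribution
df = k - 1 = 3
χ² = Σ(O - E)²/E
   = (13 - 15.6)²/15.6 + (29 - 29.7)²/29.7 + (33 - 34.0)²/34.0 + (50 - 45.7)²/45.7
   = 0.433 + 0.016 + 0.029 + 0.405
   = 0.88
p-value = 0.8293

Since p-value > α = 0.01, we fail to reject H₀.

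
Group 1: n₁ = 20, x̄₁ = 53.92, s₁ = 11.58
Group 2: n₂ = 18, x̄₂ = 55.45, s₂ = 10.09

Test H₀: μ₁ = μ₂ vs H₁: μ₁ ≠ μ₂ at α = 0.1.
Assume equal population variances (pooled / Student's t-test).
Student's two-sample t-test (equal variances):
H₀: μ₁ = μ₂
H₁: μ₁ ≠ μ₂
df = n₁ + n₂ - 2 = 36
Pooled variance s_p² = [(n₁-1)s₁² + (n₂-1)s₂²] / (n₁ + n₂ - 2) = [(19)(11.58²) + (17)(10.09²)] / 36 = 118.8491
SE = √(s_p²(1/n₁ + 1/n₂)) = √(118.8491 × (1/20 + 1/18)) = 3.5419
t = (x̄₁ - x̄₂) / SE = (53.92 - 55.45) / 3.5419 = -1.53 / 3.5419 = -0.432
p-value = 0.6683

Since p-value > α = 0.1, we fail to reject H₀.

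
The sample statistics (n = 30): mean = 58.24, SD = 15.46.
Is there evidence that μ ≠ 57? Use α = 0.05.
One-sample t-test:
H₀: μ = 57
H₁: μ ≠ 57
df = n - 1 = 29
t = (x̄ - μ₀) / (s/√n) = (58.24 - 57) / (15.46/√30) = 0.439
p-value = 0.6637

Since p-value > α = 0.05, we fail to reject H₀.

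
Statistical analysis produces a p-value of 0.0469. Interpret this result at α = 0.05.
Since p = 0.0469 < α = 0.05, reject H₀.
There is sufficient evidence to reject the null hypothesis; the result is statistically significant at the 0.05 level.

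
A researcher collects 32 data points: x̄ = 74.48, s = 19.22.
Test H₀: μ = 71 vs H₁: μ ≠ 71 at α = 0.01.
One-sample t-test:
H₀: μ = 71
H₁: μ ≠ 71
df = n - 1 = 31
t = (x̄ - μ₀) / (s/√n) = (74.48 - 71) / (19.22/√32) = 1.024
p-value = 0.3136

Since p-value > α = 0.01, we fail to reject H₀.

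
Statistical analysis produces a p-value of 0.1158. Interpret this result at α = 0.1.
Since p = 0.1158 > α = 0.1, fail to reject H₀.
There is insufficient evidence to reject the null hypothesis; the result is not statistically significant at the 0.1 level.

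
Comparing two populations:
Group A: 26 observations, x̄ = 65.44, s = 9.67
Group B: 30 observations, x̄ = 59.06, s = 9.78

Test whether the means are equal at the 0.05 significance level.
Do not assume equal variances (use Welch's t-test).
Welch's two-sample t-test:
H₀: μ₁ = μ₂
H₁: μ₁ ≠ μ₂
s₁²/n₁ = 9.67²/26 = 3.5965,  s₂²/n₂ = 9.78²/30 = 3.1883
SE = √(s₁²/n₁ + s₂²/n₂) = √(3.5965 + 3.1883) = 2.6048
df (Welch-Satterthwaite) = (s₁²/n₁ + s₂²/n₂)² / [(s₁²/n₁)²/(n₁-1) + (s₂²/n₂)²/(n₂-1)] ≈ 53.04
t = (x̄₁ - x̄₂) / SE = (65.44 - 59.06) / 2.6048 = 6.38 / 2.6048 = 2.449
p-value = 0.0176

Since p-value < α = 0.05, we reject H₀.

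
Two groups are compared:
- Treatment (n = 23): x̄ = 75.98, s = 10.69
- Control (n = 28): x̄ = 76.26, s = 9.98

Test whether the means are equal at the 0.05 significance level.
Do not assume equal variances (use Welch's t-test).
Welch's two-sample t-test:
H₀: μ₁ = μ₂
H₁: μ₁ ≠ μ₂
s₁²/n₁ = 10.69²/23 = 4.9685,  s₂²/n₂ = 9.98²/28 = 3.5572
SE = √(s₁²/n₁ + s₂²/n₂) = √(4.9685 + 3.5572) = 2.9199
df (Welch-Satterthwaite) = (s₁²/n₁ + s₂²/n₂)² / [(s₁²/n₁)²/(n₁-1) + (s₂²/n₂)²/(n₂-1)] ≈ 45.69
t = (x̄₁ - x̄₂) / SE = (75.98 - 76.26) / 2.9199 = -0.28 / 2.9199 = -0.096
p-value = 0.9240

Since p-value > α = 0.05, we fail to reject H₀.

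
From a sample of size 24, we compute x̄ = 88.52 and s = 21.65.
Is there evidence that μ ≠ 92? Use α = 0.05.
One-sample t-test:
H₀: μ = 92
H₁: μ ≠ 92
df = n - 1 = 23
t = (x̄ - μ₀) / (s/√n) = (88.52 - 92) / (21.65/√24) = -0.787
p-value = 0.4391

Since p-value > α = 0.05, we fail to reject H₀.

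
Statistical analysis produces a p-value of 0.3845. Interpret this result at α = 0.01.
Since p = 0.3845 > α = 0.01, fail to reject H₀.
There is insufficient evidence to reject the null hypothesis; the result is not statistically significant at the 0.01 level.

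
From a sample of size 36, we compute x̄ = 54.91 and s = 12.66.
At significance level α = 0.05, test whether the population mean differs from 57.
One-sample t-test:
H₀: μ = 57
H₁: μ ≠ 57
df = n - 1 = 35
t = (x̄ - μ₀) / (s/√n) = (54.91 - 57) / (12.66/√36) = -0.991
p-value = 0.3287

Since p-value > α = 0.05, we fail to reject H₀.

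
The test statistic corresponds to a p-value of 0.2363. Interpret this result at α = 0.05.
Since p = 0.2363 > α = 0.05, fail to reject H₀.
There is insufficient evidence to reject the null hypothesis; the result is not statistically significant at the 0.05 level.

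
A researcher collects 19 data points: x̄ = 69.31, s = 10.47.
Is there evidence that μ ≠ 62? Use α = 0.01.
One-sample t-test:
H₀: μ = 62
H₁: μ ≠ 62
df = n - 1 = 18
t = (x̄ - μ₀) / (s/√n) = (69.31 - 62) / (10.47/√19) = 3.043
p-value = 0.0070

Since p-value < α = 0.01, we reject H₀.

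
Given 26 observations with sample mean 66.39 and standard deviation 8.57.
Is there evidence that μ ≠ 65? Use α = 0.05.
One-sample t-test:
H₀: μ = 65
H₁: μ ≠ 65
df = n - 1 = 25
t = (x̄ - μ₀) / (s/√n) = (66.39 - 65) / (8.57/√26) = 0.827
p-value = 0.4160

Since p-value > α = 0.05, we fail to reject H₀.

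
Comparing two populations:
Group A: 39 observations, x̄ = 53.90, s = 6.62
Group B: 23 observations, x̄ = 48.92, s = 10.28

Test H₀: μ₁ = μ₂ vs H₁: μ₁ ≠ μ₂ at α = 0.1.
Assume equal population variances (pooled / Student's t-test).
Student's two-sample t-test (equal variances):
H₀: μ₁ = μ₂
H₁: μ₁ ≠ μ₂
df = n₁ + n₂ - 2 = 60
Pooled variance s_p² = [(n₁-1)s₁² + (n₂-1)s₂²] / (n₁ + n₂ - 2) = [(38)(6.62²) + (22)(10.28²)] / 60 = 66.5042
SE = √(s_p²(1/n₁ + 1/n₂)) = √(66.5042 × (1/39 + 1/23)) = 2.1440
t = (x̄₁ - x̄₂) / SE = (53.90 - 48.92) / 2.1440 = 4.98 / 2.1440 = 2.323
p-value = 0.0236

Since p-value < α = 0.1, we reject H₀.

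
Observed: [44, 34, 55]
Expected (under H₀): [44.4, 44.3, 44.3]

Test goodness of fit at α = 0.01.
Chi-square goodness of fit test:
H₀: observed counts match expected distribution
H₁: observed counts differ from expected distribution
df = k - 1 = 2
χ² = Σ(O - E)²/E
   = (44 - 44.4)²/44.4 + (34 - 44.3)²/44.3 + (55 - 44.3)²/44.3
   = 0.004 + 2.395 + 2.584
   = 4.98
p-value = 0.0828

Since p-value > α = 0.01, we fail to reject H₀.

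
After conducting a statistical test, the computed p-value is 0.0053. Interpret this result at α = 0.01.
Since p = 0.0053 < α = 0.01, reject H₀.
There is sufficient evidence to reject the null hypothesis; the result is statistically significant at the 0.01 level.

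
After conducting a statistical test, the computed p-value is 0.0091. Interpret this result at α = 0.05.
Since p = 0.0091 < α = 0.05, reject H₀.
There is sufficient evidence to reject the null hypothesis; the result is statistically significant at the 0.05 level.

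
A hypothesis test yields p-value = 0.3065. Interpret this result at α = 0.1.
Since p = 0.3065 > α = 0.1, fail to reject H₀.
There is insufficient evidence to reject the null hypothesis; the result is not statistically significant at the 0.1 level.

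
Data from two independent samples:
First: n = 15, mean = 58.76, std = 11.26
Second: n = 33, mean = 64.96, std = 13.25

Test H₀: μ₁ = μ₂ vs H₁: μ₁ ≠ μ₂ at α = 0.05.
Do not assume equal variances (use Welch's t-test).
Welch's two-sample t-test:
H₀: μ₁ = μ₂
H₁: μ₁ ≠ μ₂
s₁²/n₁ = 11.26²/15 = 8.4525,  s₂²/n₂ = 13.25²/33 = 5.3201
SE = √(s₁²/n₁ + s₂²/n₂) = √(8.4525 + 5.3201) = 3.7111
df (Welch-Satterthwaite) = (s₁²/n₁ + s₂²/n₂)² / [(s₁²/n₁)²/(n₁-1) + (s₂²/n₂)²/(n₂-1)] ≈ 31.68
t = (x̄₁ - x̄₂) / SE = (58.76 - 64.96) / 3.7111 = -6.20 / 3.7111 = -1.671
p-value = 0.1046

Since p-value > α = 0.05, we fail to reject H₀.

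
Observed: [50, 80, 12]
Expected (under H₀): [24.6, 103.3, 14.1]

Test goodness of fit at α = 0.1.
Chi-square goodness of fit test:
H₀: observed counts match expected distribution
H₁: observed counts differ from expected distribution
df = k - 1 = 2
χ² = Σ(O - E)²/E
   = (50 - 24.6)²/24.6 + (80 - 103.3)²/103.3 + (12 - 14.1)²/14.1
   = 26.226 + 5.255 + 0.313
   = 31.79
p-value < 0.0001

Since p-value < α = 0.1, we reject H₀.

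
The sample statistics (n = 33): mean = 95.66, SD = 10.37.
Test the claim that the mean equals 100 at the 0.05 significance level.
One-sample t-test:
H₀: μ = 100
H₁: μ ≠ 100
df = n - 1 = 32
t = (x̄ - μ₀) / (s/√n) = (95.66 - 100) / (10.37/√33) = -2.404
p-value = 0.0222

Since p-value < α = 0.05, we reject H₀.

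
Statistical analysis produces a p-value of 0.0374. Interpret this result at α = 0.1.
Since p = 0.0374 < α = 0.1, reject H₀.
There is sufficient evidence to reject the null hypothesis; the result is statistically significant at the 0.1 level.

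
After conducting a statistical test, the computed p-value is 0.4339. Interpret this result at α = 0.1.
Since p = 0.4339 > α = 0.1, fail to reject H₀.
There is insufficient evidence to reject the null hypothesis; the result is not statistically significant at the 0.1 level.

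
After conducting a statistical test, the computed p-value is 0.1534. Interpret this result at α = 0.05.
Since p = 0.1534 > α = 0.05, fail to reject H₀.
There is insufficient evidence to reject the null hypothesis; the result is not statistically significant at the 0.05 level.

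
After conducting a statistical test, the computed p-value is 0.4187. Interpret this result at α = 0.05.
Since p = 0.4187 > α = 0.05, fail to reject H₀.
There is insufficient evidence to reject the null hypothesis; the result is not statistically significant at the 0.05 level.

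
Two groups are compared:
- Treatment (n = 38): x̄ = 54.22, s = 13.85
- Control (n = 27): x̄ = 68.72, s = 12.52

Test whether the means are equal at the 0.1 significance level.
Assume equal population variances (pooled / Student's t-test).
Student's two-sample t-test (equal variances):
H₀: μ₁ = μ₂
H₁: μ₁ ≠ μ₂
df = n₁ + n₂ - 2 = 63
Pooled variance s_p² = [(n₁-1)s₁² + (n₂-1)s₂²] / (n₁ + n₂ - 2) = [(37)(13.85²) + (26)(12.52²)] / 63 = 177.3483
SE = √(s_p²(1/n₁ + 1/n₂)) = √(177.3483 × (1/38 + 1/27)) = 3.3519
t = (x̄₁ - x̄₂) / SE = (54.22 - 68.72) / 3.3519 = -14.50 / 3.3519 = -4.326
p-value = 0.0001

Since p-value < α = 0.1, we reject H₀.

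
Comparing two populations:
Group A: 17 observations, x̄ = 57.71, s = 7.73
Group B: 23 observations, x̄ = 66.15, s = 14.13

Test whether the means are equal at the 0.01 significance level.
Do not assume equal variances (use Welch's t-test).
Welch's two-sample t-test:
H₀: μ₁ = μ₂
H₁: μ₁ ≠ μ₂
s₁²/n₁ = 7.73²/17 = 3.5149,  s₂²/n₂ = 14.13²/23 = 8.6807
SE = √(s₁²/n₁ + s₂²/n₂) = √(3.5149 + 8.6807) = 3.4922
df (Welch-Satterthwaite) = (s₁²/n₁ + s₂²/n₂)² / [(s₁²/n₁)²/(n₁-1) + (s₂²/n₂)²/(n₂-1)] ≈ 35.43
t = (x̄₁ - x̄₂) / SE = (57.71 - 66.15) / 3.4922 = -8.44 / 3.4922 = -2.417
p-value = 0.0209

Since p-value > α = 0.01, we fail to reject H₀.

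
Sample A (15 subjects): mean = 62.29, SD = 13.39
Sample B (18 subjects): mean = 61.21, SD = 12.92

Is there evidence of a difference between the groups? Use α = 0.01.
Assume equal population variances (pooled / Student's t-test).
Student's two-sample t-test (equal variances):
H₀: μ₁ = μ₂
H₁: μ₁ ≠ μ₂
df = n₁ + n₂ - 2 = 31
Pooled variance s_p² = [(n₁-1)s₁² + (n₂-1)s₂²] / (n₁ + n₂ - 2) = [(14)(13.39²) + (17)(12.92²)] / 31 = 172.5109
SE = √(s_p²(1/n₁ + 1/n₂)) = √(172.5109 × (1/15 + 1/18)) = 4.5918
t = (x̄₁ - x̄₂) / SE = (62.29 - 61.21) / 4.5918 = 1.08 / 4.5918 = 0.235
p-value = 0.8156

Since p-value > α = 0.01, we fail to reject H₀.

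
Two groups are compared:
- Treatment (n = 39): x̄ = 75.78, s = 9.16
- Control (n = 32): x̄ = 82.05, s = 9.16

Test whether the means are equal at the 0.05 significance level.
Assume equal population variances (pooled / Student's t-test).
Student's two-sample t-test (equal variances):
H₀: μ₁ = μ₂
H₁: μ₁ ≠ μ₂
df = n₁ + n₂ - 2 = 69
Pooled variance s_p² = [(n₁-1)s₁² + (n₂-1)s₂²] / (n₁ + n₂ - 2) = [(38)(9.16²) + (31)(9.16²)] / 69 = 83.9056
SE = √(s_p²(1/n₁ + 1/n₂)) = √(83.9056 × (1/39 + 1/32)) = 2.1848
t = (x̄₁ - x̄₂) / SE = (75.78 - 82.05) / 2.1848 = -6.27 / 2.1848 = -2.870
p-value = 0.0054

Since p-value < α = 0.05, we reject H₀.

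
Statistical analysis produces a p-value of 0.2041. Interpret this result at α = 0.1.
Since p = 0.2041 > α = 0.1, fail to reject H₀.
There is insufficient evidence to reject the null hypothesis; the result is not statistically significant at the 0.1 level.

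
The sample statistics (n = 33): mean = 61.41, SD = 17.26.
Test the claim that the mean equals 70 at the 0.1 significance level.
One-sample t-test:
H₀: μ = 70
H₁: μ ≠ 70
df = n - 1 = 32
t = (x̄ - μ₀) / (s/√n) = (61.41 - 70) / (17.26/√33) = -2.859
p-value = 0.0074

Since p-value < α = 0.1, we reject H₀.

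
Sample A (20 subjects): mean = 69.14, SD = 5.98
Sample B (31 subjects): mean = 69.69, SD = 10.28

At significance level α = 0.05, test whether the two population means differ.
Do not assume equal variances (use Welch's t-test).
Welch's two-sample t-test:
H₀: μ₁ = μ₂
H₁: μ₁ ≠ μ₂
s₁²/n₁ = 5.98²/20 = 1.7880,  s₂²/n₂ = 10.28²/31 = 3.4090
SE = √(s₁²/n₁ + s₂²/n₂) = √(1.7880 + 3.4090) = 2.2797
df (Welch-Satterthwaite) = (s₁²/n₁ + s₂²/n₂)² / [(s₁²/n₁)²/(n₁-1) + (s₂²/n₂)²/(n₂-1)] ≈ 48.61
t = (x̄₁ - x̄₂) / SE = (69.14 - 69.69) / 2.2797 = -0.55 / 2.2797 = -0.241
p-value = 0.8104

Since p-value > α = 0.05, we fail to reject H₀.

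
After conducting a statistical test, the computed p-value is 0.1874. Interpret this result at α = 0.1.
Since p = 0.1874 > α = 0.1, fail to reject H₀.
There is insufficient evidence to reject the null hypothesis; the result is not statistically significant at the 0.1 level.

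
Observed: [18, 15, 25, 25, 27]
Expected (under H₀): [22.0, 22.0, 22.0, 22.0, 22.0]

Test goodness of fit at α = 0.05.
Chi-square goodness of fit test:
H₀: observed counts match expected distribution
H₁: observed counts differ from expected distribution
df = k - 1 = 4
χ² = Σ(O - E)²/E
   = (18 - 22.0)²/22.0 + (15 - 22.0)²/22.0 + (25 - 22.0)²/22.0 + (25 - 22.0)²/22.0 + (27 - 22.0)²/22.0
   = 0.727 + 2.227 + 0.409 + 0.409 + 1.136
   = 4.91
p-value = 0.2968

Since p-value > α = 0.05, we fail to reject H₀.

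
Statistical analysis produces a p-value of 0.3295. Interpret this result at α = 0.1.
Since p = 0.3295 > α = 0.1, fail to reject H₀.
There is insufficient evidence to reject the null hypothesis; the result is not statistically significant at the 0.1 level.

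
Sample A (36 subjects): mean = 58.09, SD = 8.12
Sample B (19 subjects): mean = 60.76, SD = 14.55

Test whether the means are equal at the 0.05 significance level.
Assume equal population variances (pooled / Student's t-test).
Student's two-sample t-test (equal variances):
H₀: μ₁ = μ₂
H₁: μ₁ ≠ μ₂
df = n₁ + n₂ - 2 = 53
Pooled variance s_p² = [(n₁-1)s₁² + (n₂-1)s₂²] / (n₁ + n₂ - 2) = [(35)(8.12²) + (18)(14.55²)] / 53 = 115.4405
SE = √(s_p²(1/n₁ + 1/n₂)) = √(115.4405 × (1/36 + 1/19)) = 3.0467
t = (x̄₁ - x̄₂) / SE = (58.09 - 60.76) / 3.0467 = -2.67 / 3.0467 = -0.876
p-value = 0.3848

Since p-value > α = 0.05, we fail to reject H₀.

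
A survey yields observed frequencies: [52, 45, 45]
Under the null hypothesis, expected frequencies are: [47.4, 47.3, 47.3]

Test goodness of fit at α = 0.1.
Chi-square goodness of fit test:
H₀: observed counts match expected distribution
H₁: observed counts differ from expected distribution
df = k - 1 = 2
χ² = Σ(O - E)²/E
   = (52 - 47.4)²/47.4 + (45 - 47.3)²/47.3 + (45 - 47.3)²/47.3
   = 0.446 + 0.112 + 0.112
   = 0.67
p-value = 0.7153

Since p-value > α = 0.1, we fail to reject H₀.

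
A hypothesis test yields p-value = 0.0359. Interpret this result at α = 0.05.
Since p = 0.0359 < α = 0.05, reject H₀.
There is sufficient evidence to reject the null hypothesis; the result is statistically significant at the 0.05 level.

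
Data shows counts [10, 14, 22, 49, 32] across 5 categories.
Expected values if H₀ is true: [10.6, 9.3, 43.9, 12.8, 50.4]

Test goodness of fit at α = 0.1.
Chi-square goodness of fit test:
H₀: observed counts match expected distribution
H₁: observed counts differ from expected distribution
df = k - 1 = 4
χ² = Σ(O - E)²/E
   = (10 - 10.6)²/10.6 + (14 - 9.3)²/9.3 + (22 - 43.9)²/43.9 + (49 - 12.8)²/12.8 + (32 - 50.4)²/50.4
   = 0.034 + 2.375 + 10.925 + 102.378 + 6.717
   = 122.43
p-value < 0.0001

Since p-value < α = 0.1, we reject H₀.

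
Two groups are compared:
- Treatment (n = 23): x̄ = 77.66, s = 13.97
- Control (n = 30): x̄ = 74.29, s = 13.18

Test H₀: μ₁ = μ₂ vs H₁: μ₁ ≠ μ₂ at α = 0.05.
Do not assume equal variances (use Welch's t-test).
Welch's two-sample t-test:
H₀: μ₁ = μ₂
H₁: μ₁ ≠ μ₂
s₁²/n₁ = 13.97²/23 = 8.4853,  s₂²/n₂ = 13.18²/30 = 5.7904
SE = √(s₁²/n₁ + s₂²/n₂) = √(8.4853 + 5.7904) = 3.7783
df (Welch-Satterthwaite) = (s₁²/n₁ + s₂²/n₂)² / [(s₁²/n₁)²/(n₁-1) + (s₂²/n₂)²/(n₂-1)] ≈ 46.01
t = (x̄₁ - x̄₂) / SE = (77.66 - 74.29) / 3.7783 = 3.37 / 3.7783 = 0.892
p-value = 0.3771

Since p-value > α = 0.05, we fail to reject H₀.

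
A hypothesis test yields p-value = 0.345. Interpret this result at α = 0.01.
Since p = 0.345 > α = 0.01, fail to reject H₀.
There is insufficient evidence to reject the null hypothesis; the result is not statistically significant at the 0.01 level.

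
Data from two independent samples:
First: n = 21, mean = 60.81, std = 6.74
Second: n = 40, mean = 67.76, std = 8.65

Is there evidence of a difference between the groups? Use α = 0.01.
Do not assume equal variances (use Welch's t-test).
Welch's two-sample t-test:
H₀: μ₁ = μ₂
H₁: μ₁ ≠ μ₂
s₁²/n₁ = 6.74²/21 = 2.1632,  s₂²/n₂ = 8.65²/40 = 1.8706
SE = √(s₁²/n₁ + s₂²/n₂) = √(2.1632 + 1.8706) = 2.0084
df (Welch-Satterthwaite) = (s₁²/n₁ + s₂²/n₂)² / [(s₁²/n₁)²/(n₁-1) + (s₂²/n₂)²/(n₂-1)] ≈ 50.27
t = (x̄₁ - x̄₂) / SE = (60.81 - 67.76) / 2.0084 = -6.95 / 2.0084 = -3.460
p-value = 0.0011

Since p-value < α = 0.01, we reject H₀.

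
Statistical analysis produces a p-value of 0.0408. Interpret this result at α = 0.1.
Since p = 0.0408 < α = 0.1, reject H₀.
There is sufficient evidence to reject the null hypothesis; the result is statistically significant at the 0.1 level.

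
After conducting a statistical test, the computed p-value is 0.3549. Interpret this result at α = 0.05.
Since p = 0.3549 > α = 0.05, fail to reject H₀.
There is insufficient evidence to reject the null hypothesis; the result is not statistically significant at the 0.05 level.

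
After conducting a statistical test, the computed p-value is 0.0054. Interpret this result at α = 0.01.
Since p = 0.0054 < α = 0.01, reject H₀.
There is sufficient evidence to reject the null hypothesis; the result is statistically significant at the 0.01 level.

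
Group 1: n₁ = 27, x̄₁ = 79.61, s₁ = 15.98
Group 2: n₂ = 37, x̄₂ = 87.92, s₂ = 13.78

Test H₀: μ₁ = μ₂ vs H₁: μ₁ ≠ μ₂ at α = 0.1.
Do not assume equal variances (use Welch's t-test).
Welch's two-sample t-test:
H₀: μ₁ = μ₂
H₁: μ₁ ≠ μ₂
s₁²/n₁ = 15.98²/27 = 9.4578,  s₂²/n₂ = 13.78²/37 = 5.1321
SE = √(s₁²/n₁ + s₂²/n₂) = √(9.4578 + 5.1321) = 3.8197
df (Welch-Satterthwaite) = (s₁²/n₁ + s₂²/n₂)² / [(s₁²/n₁)²/(n₁-1) + (s₂²/n₂)²/(n₂-1)] ≈ 51.02
t = (x̄₁ - x̄₂) / SE = (79.61 - 87.92) / 3.8197 = -8.31 / 3.8197 = -2.176
p-value = 0.0342

Since p-value < α = 0.1, we reject H₀.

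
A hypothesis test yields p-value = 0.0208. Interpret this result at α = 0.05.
Since p = 0.0208 < α = 0.05, reject H₀.
There is sufficient evidence to reject the null hypothesis; the result is statistically significant at the 0.05 level.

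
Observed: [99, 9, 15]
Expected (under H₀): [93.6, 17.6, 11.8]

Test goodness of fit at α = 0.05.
Chi-square goodness of fit test:
H₀: observed counts match expected distribution
H₁: observed counts differ from expected distribution
df = k - 1 = 2
χ² = Σ(O - E)²/E
   = (99 - 93.6)²/93.6 + (9 - 17.6)²/17.6 + (15 - 11.8)²/11.8
   = 0.312 + 4.202 + 0.868
   = 5.38
p-value = 0.0678

Since p-value > α = 0.05, we fail to reject H₀.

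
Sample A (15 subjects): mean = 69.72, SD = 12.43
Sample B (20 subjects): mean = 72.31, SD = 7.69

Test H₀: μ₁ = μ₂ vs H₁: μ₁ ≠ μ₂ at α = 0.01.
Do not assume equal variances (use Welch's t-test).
Welch's two-sample t-test:
H₀: μ₁ = μ₂
H₁: μ₁ ≠ μ₂
s₁²/n₁ = 12.43²/15 = 10.3003,  s₂²/n₂ = 7.69²/20 = 2.9568
SE = √(s₁²/n₁ + s₂²/n₂) = √(10.3003 + 2.9568) = 3.6410
df (Welch-Satterthwaite) = (s₁²/n₁ + s₂²/n₂)² / [(s₁²/n₁)²/(n₁-1) + (s₂²/n₂)²/(n₂-1)] ≈ 21.86
t = (x̄₁ - x̄₂) / SE = (69.72 - 72.31) / 3.6410 = -2.59 / 3.6410 = -0.711
p-value = 0.4844

Since p-value > α = 0.01, we fail to reject H₀.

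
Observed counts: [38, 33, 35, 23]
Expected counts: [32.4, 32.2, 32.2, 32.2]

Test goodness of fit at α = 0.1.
Chi-square goodness of fit test:
H₀: observed counts match expected distribution
H₁: observed counts differ from expected distribution
df = k - 1 = 3
χ² = Σ(O - E)²/E
   = (38 - 32.4)²/32.4 + (33 - 32.2)²/32.2 + (35 - 32.2)²/32.2 + (23 - 32.2)²/32.2
   = 0.968 + 0.020 + 0.243 + 2.629
   = 3.86
p-value = 0.2770

Since p-value > α = 0.1, we fail to reject H₀.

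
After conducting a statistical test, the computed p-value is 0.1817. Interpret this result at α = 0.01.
Since p = 0.1817 > α = 0.01, fail to reject H₀.
There is insufficient evidence to reject the null hypothesis; the result is not statistically significant at the 0.01 level.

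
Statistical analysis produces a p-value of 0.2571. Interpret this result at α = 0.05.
Since p = 0.2571 > α = 0.05, fail to reject H₀.
There is insufficient evidence to reject the null hypothesis; the result is not statistically significant at the 0.05 level.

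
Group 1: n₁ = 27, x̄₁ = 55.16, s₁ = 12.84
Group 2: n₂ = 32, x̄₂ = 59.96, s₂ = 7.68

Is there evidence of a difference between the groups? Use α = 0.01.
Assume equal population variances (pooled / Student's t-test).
Student's two-sample t-test (equal variances):
H₀: μ₁ = μ₂
H₁: μ₁ ≠ μ₂
df = n₁ + n₂ - 2 = 57
Pooled variance s_p² = [(n₁-1)s₁² + (n₂-1)s₂²] / (n₁ + n₂ - 2) = [(26)(12.84²) + (31)(7.68²)] / 57 = 107.2800
SE = √(s_p²(1/n₁ + 1/n₂)) = √(107.2800 × (1/27 + 1/32)) = 2.7066
t = (x̄₁ - x̄₂) / SE = (55.16 - 59.96) / 2.7066 = -4.80 / 2.7066 = -1.773
p-value = 0.0815

Since p-value > α = 0.01, we fail to reject H₀.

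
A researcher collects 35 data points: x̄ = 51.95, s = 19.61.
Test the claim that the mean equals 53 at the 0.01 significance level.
One-sample t-test:
H₀: μ = 53
H₁: μ ≠ 53
df = n - 1 = 34
t = (x̄ - μ₀) / (s/√n) = (51.95 - 53) / (19.61/√35) = -0.317
p-value = 0.7534

Since p-value > α = 0.01, we fail to reject H₀.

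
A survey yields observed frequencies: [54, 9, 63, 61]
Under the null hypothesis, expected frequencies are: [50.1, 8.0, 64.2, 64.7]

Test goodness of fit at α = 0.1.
Chi-square goodness of fit test:
H₀: observed counts match expected distribution
H₁: observed counts differ from expected distribution
df = k - 1 = 3
χ² = Σ(O - E)²/E
   = (54 - 50.1)²/50.1 + (9 - 8.0)²/8.0 + (63 - 64.2)²/64.2 + (61 - 64.7)²/64.7
   = 0.304 + 0.125 + 0.022 + 0.212
   = 0.66
p-value = 0.8820

Since p-value > α = 0.1, we fail to reject H₀.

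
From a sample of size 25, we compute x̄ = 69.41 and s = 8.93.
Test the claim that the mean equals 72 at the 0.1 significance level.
One-sample t-test:
H₀: μ = 72
H₁: μ ≠ 72
df = n - 1 = 24
t = (x̄ - μ₀) / (s/√n) = (69.41 - 72) / (8.93/√25) = -1.450
p-value = 0.1600

Since p-value > α = 0.1, we fail to reject H₀.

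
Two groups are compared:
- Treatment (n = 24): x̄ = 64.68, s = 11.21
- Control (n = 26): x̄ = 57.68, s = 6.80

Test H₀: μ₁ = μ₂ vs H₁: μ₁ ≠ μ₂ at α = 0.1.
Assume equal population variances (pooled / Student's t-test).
Student's two-sample t-test (equal variances):
H₀: μ₁ = μ₂
H₁: μ₁ ≠ μ₂
df = n₁ + n₂ - 2 = 48
Pooled variance s_p² = [(n₁-1)s₁² + (n₂-1)s₂²] / (n₁ + n₂ - 2) = [(23)(11.21²) + (25)(6.80²)] / 48 = 84.2974
SE = √(s_p²(1/n₁ + 1/n₂)) = √(84.2974 × (1/24 + 1/26)) = 2.5990
t = (x̄₁ - x̄₂) / SE = (64.68 - 57.68) / 2.5990 = 7.00 / 2.5990 = 2.693
p-value = 0.0097

Since p-value < α = 0.1, we reject H₀.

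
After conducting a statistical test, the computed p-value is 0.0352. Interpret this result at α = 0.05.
Since p = 0.0352 < α = 0.05, reject H₀.
There is sufficient evidence to reject the null hypothesis; the result is statistically significant at the 0.05 level.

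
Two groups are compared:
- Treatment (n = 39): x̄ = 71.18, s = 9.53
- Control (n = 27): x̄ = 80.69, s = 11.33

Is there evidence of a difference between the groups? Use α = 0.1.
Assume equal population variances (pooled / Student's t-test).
Student's two-sample t-test (equal variances):
H₀: μ₁ = μ₂
H₁: μ₁ ≠ μ₂
df = n₁ + n₂ - 2 = 64
Pooled variance s_p² = [(n₁-1)s₁² + (n₂-1)s₂²] / (n₁ + n₂ - 2) = [(38)(9.53²) + (26)(11.33²)] / 64 = 106.0748
SE = √(s_p²(1/n₁ + 1/n₂)) = √(106.0748 × (1/39 + 1/27)) = 2.5785
t = (x̄₁ - x̄₂) / SE = (71.18 - 80.69) / 2.5785 = -9.51 / 2.5785 = -3.688
p-value = 0.0005

Since p-value < α = 0.1, we reject H₀.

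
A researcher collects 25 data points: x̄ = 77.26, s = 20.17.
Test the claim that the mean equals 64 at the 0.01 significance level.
One-sample t-test:
H₀: μ = 64
H₁: μ ≠ 64
df = n - 1 = 24
t = (x̄ - μ₀) / (s/√n) = (77.26 - 64) / (20.17/√25) = 3.287
p-value = 0.0031

Since p-value < α = 0.01, we reject H₀.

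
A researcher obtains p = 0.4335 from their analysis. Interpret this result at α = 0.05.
Since p = 0.4335 > α = 0.05, fail to reject H₀.
There is insufficient evidence to reject the null hypothesis; the result is not statistically significant at the 0.05 level.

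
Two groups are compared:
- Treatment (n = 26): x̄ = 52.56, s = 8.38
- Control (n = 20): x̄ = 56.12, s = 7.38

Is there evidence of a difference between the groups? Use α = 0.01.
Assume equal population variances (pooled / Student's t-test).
Student's two-sample t-test (equal variances):
H₀: μ₁ = μ₂
H₁: μ₁ ≠ μ₂
df = n₁ + n₂ - 2 = 44
Pooled variance s_p² = [(n₁-1)s₁² + (n₂-1)s₂²] / (n₁ + n₂ - 2) = [(25)(8.38²) + (19)(7.38²)] / 44 = 63.4189
SE = √(s_p²(1/n₁ + 1/n₂)) = √(63.4189 × (1/26 + 1/20)) = 2.3686
t = (x̄₁ - x̄₂) / SE = (52.56 - 56.12) / 2.3686 = -3.56 / 2.3686 = -1.503
p-value = 0.1400

Since p-value > α = 0.01, we fail to reject H₀.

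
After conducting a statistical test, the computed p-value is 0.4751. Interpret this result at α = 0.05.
Since p = 0.4751 > α = 0.05, fail to reject H₀.
There is insufficient evidence to reject the null hypothesis; the result is not statistically significant at the 0.05 level.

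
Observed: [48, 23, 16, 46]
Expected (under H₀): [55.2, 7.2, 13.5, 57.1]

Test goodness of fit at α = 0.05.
Chi-square goodness of fit test:
H₀: observed counts match expected distribution
H₁: observed counts differ from expected distribution
df = k - 1 = 3
χ² = Σ(O - E)²/E
   = (48 - 55.2)²/55.2 + (23 - 7.2)²/7.2 + (16 - 13.5)²/13.5 + (46 - 57.1)²/57.1
   = 0.939 + 34.672 + 0.463 + 2.158
   = 38.23
p-value < 0.0001

Since p-value < α = 0.05, we reject H₀.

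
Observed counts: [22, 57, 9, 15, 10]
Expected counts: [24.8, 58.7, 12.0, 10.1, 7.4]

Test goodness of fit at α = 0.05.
Chi-square goodness of fit test:
H₀: observed counts match expected distribution
H₁: observed counts differ from expected distribution
df = k - 1 = 4
χ² = Σ(O - E)²/E
   = (22 - 24.8)²/24.8 + (57 - 58.7)²/58.7 + (9 - 12.0)²/12.0 + (15 - 10.1)²/10.1 + (10 - 7.4)²/7.4
   = 0.316 + 0.049 + 0.750 + 2.377 + 0.914
   = 4.41
p-value = 0.3538

Since p-value > α = 0.05, we fail to reject H₀.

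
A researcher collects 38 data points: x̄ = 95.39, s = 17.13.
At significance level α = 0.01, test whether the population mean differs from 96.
One-sample t-test:
H₀: μ = 96
H₁: μ ≠ 96
df = n - 1 = 37
t = (x̄ - μ₀) / (s/√n) = (95.39 - 96) / (17.13/√38) = -0.220
p-value = 0.8275

Since p-value > α = 0.01, we fail to reject H₀.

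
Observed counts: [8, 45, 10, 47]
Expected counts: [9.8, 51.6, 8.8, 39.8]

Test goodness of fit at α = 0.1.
Chi-square goodness of fit test:
H₀: observed counts match expected distribution
H₁: observed counts differ from expected distribution
df = k - 1 = 3
χ² = Σ(O - E)²/E
   = (8 - 9.8)²/9.8 + (45 - 51.6)²/51.6 + (10 - 8.8)²/8.8 + (47 - 39.8)²/39.8
   = 0.331 + 0.844 + 0.164 + 1.303
   = 2.64
p-value = 0.4504

Since p-value > α = 0.1, we fail to reject H₀.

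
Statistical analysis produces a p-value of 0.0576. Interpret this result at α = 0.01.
Since p = 0.0576 > α = 0.01, fail to reject H₀.
There is insufficient evidence to reject the null hypothesis; the result is not statistically significant at the 0.01 level.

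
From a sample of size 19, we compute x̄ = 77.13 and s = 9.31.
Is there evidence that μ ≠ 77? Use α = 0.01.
One-sample t-test:
H₀: μ = 77
H₁: μ ≠ 77
df = n - 1 = 18
t = (x̄ - μ₀) / (s/√n) = (77.13 - 77) / (9.31/√19) = 0.061
p-value = 0.9521

Since p-value > α = 0.01, we fail to reject H₀.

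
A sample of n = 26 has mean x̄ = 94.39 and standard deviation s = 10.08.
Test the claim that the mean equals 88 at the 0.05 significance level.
One-sample t-test:
H₀: μ = 88
H₁: μ ≠ 88
df = n - 1 = 25
t = (x̄ - μ₀) / (s/√n) = (94.39 - 88) / (10.08/√26) = 3.232
p-value = 0.0034

Since p-value < α = 0.05, we reject H₀.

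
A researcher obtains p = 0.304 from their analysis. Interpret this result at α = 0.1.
Since p = 0.304 > α = 0.1, fail to reject H₀.
There is insufficient evidence to reject the null hypothesis; the result is not statistically significant at the 0.1 level.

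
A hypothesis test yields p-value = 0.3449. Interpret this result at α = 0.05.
Since p = 0.3449 > α = 0.05, fail to reject H₀.
There is insufficient evidence to reject the null hypothesis; the result is not statistically significant at the 0.05 level.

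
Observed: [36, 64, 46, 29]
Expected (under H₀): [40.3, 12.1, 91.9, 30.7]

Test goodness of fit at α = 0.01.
Chi-square goodness of fit test:
H₀: observed counts match expected distribution
H₁: observed counts differ from expected distribution
df = k - 1 = 3
χ² = Σ(O - E)²/E
   = (36 - 40.3)²/40.3 + (64 - 12.1)²/12.1 + (46 - 91.9)²/91.9 + (29 - 30.7)²/30.7
   = 0.459 + 222.612 + 22.925 + 0.094
   = 246.09
p-value < 0.0001

Since p-value < α = 0.01, we reject H₀.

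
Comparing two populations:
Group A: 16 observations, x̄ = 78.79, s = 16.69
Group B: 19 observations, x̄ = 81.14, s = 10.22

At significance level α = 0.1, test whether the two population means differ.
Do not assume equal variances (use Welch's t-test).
Welch's two-sample t-test:
H₀: μ₁ = μ₂
H₁: μ₁ ≠ μ₂
s₁²/n₁ = 16.69²/16 = 17.4098,  s₂²/n₂ = 10.22²/19 = 5.4973
SE = √(s₁²/n₁ + s₂²/n₂) = √(17.4098 + 5.4973) = 4.7861
df (Welch-Satterthwaite) = (s₁²/n₁ + s₂²/n₂)² / [(s₁²/n₁)²/(n₁-1) + (s₂²/n₂)²/(n₂-1)] ≈ 23.98
t = (x̄₁ - x̄₂) / SE = (78.79 - 81.14) / 4.7861 = -2.35 / 4.7861 = -0.491
p-value = 0.6279

Since p-value > α = 0.1, we fail to reject H₀.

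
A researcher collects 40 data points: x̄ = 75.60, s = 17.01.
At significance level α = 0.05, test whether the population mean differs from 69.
One-sample t-test:
H₀: μ = 69
H₁: μ ≠ 69
df = n - 1 = 39
t = (x̄ - μ₀) / (s/√n) = (75.60 - 69) / (17.01/√40) = 2.454
p-value = 0.0187

Since p-value < α = 0.05, we reject H₀.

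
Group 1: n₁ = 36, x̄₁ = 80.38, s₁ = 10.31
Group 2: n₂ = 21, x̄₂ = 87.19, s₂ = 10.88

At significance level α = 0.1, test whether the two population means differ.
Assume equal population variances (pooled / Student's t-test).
Student's two-sample t-test (equal variances):
H₀: μ₁ = μ₂
H₁: μ₁ ≠ μ₂
df = n₁ + n₂ - 2 = 55
Pooled variance s_p² = [(n₁-1)s₁² + (n₂-1)s₂²] / (n₁ + n₂ - 2) = [(35)(10.31²) + (20)(10.88²)] / 55 = 110.6882
SE = √(s_p²(1/n₁ + 1/n₂)) = √(110.6882 × (1/36 + 1/21)) = 2.8889
t = (x̄₁ - x̄₂) / SE = (80.38 - 87.19) / 2.8889 = -6.81 / 2.8889 = -2.357
p-value = 0.0220

Since p-value < α = 0.1, we reject H₀.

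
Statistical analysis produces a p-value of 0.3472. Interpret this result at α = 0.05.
Since p = 0.3472 > α = 0.05, fail to reject H₀.
There is insufficient evidence to reject the null hypothesis; the result is not statistically significant at the 0.05 level.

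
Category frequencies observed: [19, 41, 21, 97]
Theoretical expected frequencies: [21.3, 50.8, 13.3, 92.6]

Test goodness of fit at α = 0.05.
Chi-square goodness of fit test:
H₀: observed counts match expected distribution
H₁: observed counts differ from expected distribution
df = k - 1 = 3
χ² = Σ(O - E)²/E
   = (19 - 21.3)²/21.3 + (41 - 50.8)²/50.8 + (21 - 13.3)²/13.3 + (97 - 92.6)²/92.6
   = 0.248 + 1.891 + 4.458 + 0.209
   = 6.81
p-value = 0.0783

Since p-value > α = 0.05, we fail to reject H₀.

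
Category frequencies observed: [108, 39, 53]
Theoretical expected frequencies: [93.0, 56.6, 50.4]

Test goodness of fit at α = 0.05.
Chi-square goodness of fit test:
H₀: observed counts match expected distribution
H₁: observed counts differ from expected distribution
df = k - 1 = 2
χ² = Σ(O - E)²/E
   = (108 - 93.0)²/93.0 + (39 - 56.6)²/56.6 + (53 - 50.4)²/50.4
   = 2.419 + 5.473 + 0.134
   = 8.03
p-value = 0.0181

Since p-value < α = 0.05, we reject H₀.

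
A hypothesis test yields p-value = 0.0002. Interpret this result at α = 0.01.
Since p = 0.0002 < α = 0.01, reject H₀.
There is sufficient evidence to reject the null hypothesis; the result is statistically significant at the 0.01 level.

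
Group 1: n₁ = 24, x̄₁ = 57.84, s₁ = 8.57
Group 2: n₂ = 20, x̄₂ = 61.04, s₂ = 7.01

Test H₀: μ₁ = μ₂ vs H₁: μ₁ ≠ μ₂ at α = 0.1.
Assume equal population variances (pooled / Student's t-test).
Student's two-sample t-test (equal variances):
H₀: μ₁ = μ₂
H₁: μ₁ ≠ μ₂
df = n₁ + n₂ - 2 = 42
Pooled variance s_p² = [(n₁-1)s₁² + (n₂-1)s₂²] / (n₁ + n₂ - 2) = [(23)(8.57²) + (19)(7.01²)] / 42 = 62.4499
SE = √(s_p²(1/n₁ + 1/n₂)) = √(62.4499 × (1/24 + 1/20)) = 2.3926
t = (x̄₁ - x̄₂) / SE = (57.84 - 61.04) / 2.3926 = -3.20 / 2.3926 = -1.337
p-value = 0.1883

Since p-value > α = 0.1, we fail to reject H₀.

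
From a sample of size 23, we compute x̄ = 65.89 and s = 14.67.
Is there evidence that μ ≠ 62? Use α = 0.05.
One-sample t-test:
H₀: μ = 62
H₁: μ ≠ 62
df = n - 1 = 22
t = (x̄ - μ₀) / (s/√n) = (65.89 - 62) / (14.67/√23) = 1.272
p-value = 0.2168

Since p-value > α = 0.05, we fail to reject H₀.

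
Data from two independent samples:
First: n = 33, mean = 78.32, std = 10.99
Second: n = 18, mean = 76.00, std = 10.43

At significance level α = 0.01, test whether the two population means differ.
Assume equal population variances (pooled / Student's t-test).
Student's two-sample t-test (equal variances):
H₀: μ₁ = μ₂
H₁: μ₁ ≠ μ₂
df = n₁ + n₂ - 2 = 49
Pooled variance s_p² = [(n₁-1)s₁² + (n₂-1)s₂²] / (n₁ + n₂ - 2) = [(32)(10.99²) + (17)(10.43²)] / 49 = 116.6185
SE = √(s_p²(1/n₁ + 1/n₂)) = √(116.6185 × (1/33 + 1/18)) = 3.1643
t = (x̄₁ - x̄₂) / SE = (78.32 - 76.00) / 3.1643 = 2.32 / 3.1643 = 0.733
p-value = 0.4669

Since p-value > α = 0.01, we fail to reject H₀.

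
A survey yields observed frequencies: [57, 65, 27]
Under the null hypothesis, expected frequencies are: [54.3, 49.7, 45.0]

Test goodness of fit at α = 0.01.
Chi-square goodness of fit test:
H₀: observed counts match expected distribution
H₁: observed counts differ from expected distribution
df = k - 1 = 2
χ² = Σ(O - E)²/E
   = (57 - 54.3)²/54.3 + (65 - 49.7)²/49.7 + (27 - 45.0)²/45.0
   = 0.134 + 4.710 + 7.200
   = 12.04
p-value = 0.0024

Since p-value < α = 0.01, we reject H₀.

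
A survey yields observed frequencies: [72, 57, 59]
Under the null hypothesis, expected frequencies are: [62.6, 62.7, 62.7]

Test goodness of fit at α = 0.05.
Chi-square goodness of fit test:
H₀: observed counts match expected distribution
H₁: observed counts differ from expected distribution
df = k - 1 = 2
χ² = Σ(O - E)²/E
   = (72 - 62.6)²/62.6 + (57 - 62.7)²/62.7 + (59 - 62.7)²/62.7
   = 1.412 + 0.518 + 0.218
   = 2.15
p-value = 0.3416

Since p-value > α = 0.05, we fail to reject H₀.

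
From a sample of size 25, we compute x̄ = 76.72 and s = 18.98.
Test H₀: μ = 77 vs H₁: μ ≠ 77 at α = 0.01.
One-sample t-test:
H₀: μ = 77
H₁: μ ≠ 77
df = n - 1 = 24
t = (x̄ - μ₀) / (s/√n) = (76.72 - 77) / (18.98/√25) = -0.074
p-value = 0.9418

Since p-value > α = 0.01, we fail to reject H₀.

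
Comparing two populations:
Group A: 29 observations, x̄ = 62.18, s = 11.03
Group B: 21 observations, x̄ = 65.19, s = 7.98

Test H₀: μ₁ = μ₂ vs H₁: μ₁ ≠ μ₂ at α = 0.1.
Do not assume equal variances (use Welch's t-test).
Welch's two-sample t-test:
H₀: μ₁ = μ₂
H₁: μ₁ ≠ μ₂
s₁²/n₁ = 11.03²/29 = 4.1952,  s₂²/n₂ = 7.98²/21 = 3.0324
SE = √(s₁²/n₁ + s₂²/n₂) = √(4.1952 + 3.0324) = 2.6884
df (Welch-Satterthwaite) = (s₁²/n₁ + s₂²/n₂)² / [(s₁²/n₁)²/(n₁-1) + (s₂²/n₂)²/(n₂-1)] ≈ 48.00
t = (x̄₁ - x̄₂) / SE = (62.18 - 65.19) / 2.6884 = -3.01 / 2.6884 = -1.120
p-value = 0.2684

Since p-value > α = 0.1, we fail to reject H₀.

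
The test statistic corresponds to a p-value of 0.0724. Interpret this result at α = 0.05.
Since p = 0.0724 > α = 0.05, fail to reject H₀.
There is insufficient evidence to reject the null hypothesis; the result is not statistically significant at the 0.05 level.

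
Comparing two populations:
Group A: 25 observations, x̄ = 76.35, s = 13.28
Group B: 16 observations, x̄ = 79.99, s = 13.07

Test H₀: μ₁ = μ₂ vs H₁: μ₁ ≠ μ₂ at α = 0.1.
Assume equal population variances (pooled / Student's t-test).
Student's two-sample t-test (equal variances):
H₀: μ₁ = μ₂
H₁: μ₁ ≠ μ₂
df = n₁ + n₂ - 2 = 39
Pooled variance s_p² = [(n₁-1)s₁² + (n₂-1)s₂²] / (n₁ + n₂ - 2) = [(24)(13.28²) + (15)(13.07²)] / 39 = 174.2301
SE = √(s_p²(1/n₁ + 1/n₂)) = √(174.2301 × (1/25 + 1/16)) = 4.2259
t = (x̄₁ - x̄₂) / SE = (76.35 - 79.99) / 4.2259 = -3.64 / 4.2259 = -0.861
p-value = 0.3943

Since p-value > α = 0.1, we fail to reject H₀.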